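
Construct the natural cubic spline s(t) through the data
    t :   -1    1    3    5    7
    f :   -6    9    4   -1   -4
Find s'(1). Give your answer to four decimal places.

With M_i denoting the second derivative at x_i, h_i = 2, 2, 2, 2, and Δ_i = (y_(i+1) − y_i)/h_i = 15/2, -5/2, -5/2, -3/2:
  2·M_0 + 8·M_1 + 2·M_2 = 6(Δ_1 - Δ_0) = -60
  2·M_1 + 8·M_2 + 2·M_3 = 6(Δ_2 - Δ_1) = 0
  2·M_2 + 8·M_3 + 2·M_4 = 6(Δ_3 - Δ_2) = 6
Natural end conditions: M_0 = M_4 = 0.
Forward elimination and back-substitution give M_0 = 0, M_1 = -447/56, M_2 = 27/14, M_3 = 15/56, M_4 = 0.
On [1, 3], s'(t) = b_1 + 2c_1·(t - 1) + 3d_1·(t - 1)² with b_1 = Δ_1 - h_1(2M_1 + M_2)/6 = 61/28, c_1 = M_1/2 = -447/112, d_1 = (M_2 - M_1)/(6h_1) = 185/224. So s'(1) = 61/28.

2.1786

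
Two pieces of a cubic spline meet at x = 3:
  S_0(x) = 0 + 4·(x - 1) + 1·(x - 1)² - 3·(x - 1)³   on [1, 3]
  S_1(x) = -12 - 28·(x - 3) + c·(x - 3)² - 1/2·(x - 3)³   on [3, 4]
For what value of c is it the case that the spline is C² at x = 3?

-17

S_0''(x) = 2 - 18·(x - 1), so S_0''(3) = -34. On the right, S_1''(3) = 2c, so c = -17.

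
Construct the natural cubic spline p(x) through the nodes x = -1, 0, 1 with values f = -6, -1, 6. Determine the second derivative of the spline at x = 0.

Let σ_i = p''(x_i). Step sizes h_i = 1, 1; slopes of the chords Δ_i = (y_(i+1) - y_i)/h_i = 5, 7.
  1·σ_0 + 4·σ_1 + 1·σ_2 = 6(Δ_1 - Δ_0) = 12
Natural end conditions: σ_0 = σ_2 = 0.
Solving: σ_0 = 0, σ_1 = 3, σ_2 = 0.

3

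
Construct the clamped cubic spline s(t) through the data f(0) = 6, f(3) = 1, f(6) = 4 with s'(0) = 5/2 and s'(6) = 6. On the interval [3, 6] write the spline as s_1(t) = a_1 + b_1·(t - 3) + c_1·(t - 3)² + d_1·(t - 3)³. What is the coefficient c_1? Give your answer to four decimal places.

With σ_i denoting the second derivative at x_i, h_i = 3, 3, and Δ_i = (y_(i+1) − y_i)/h_i = -5/3, 1:
  3·σ_0 + 12·σ_1 + 3·σ_2 = 6(Δ_1 - Δ_0) = 16
Clamped end conditions give two more equations: 2h_0·σ_0 + h_0·σ_1 = 6(Δ_0 - s'(0)) = -25 and h_1·σ_1 + 2h_1·σ_2 = 6(s'(6) - Δ_1) = 30.
Solving the tridiagonal system: σ_0 = -59/12, σ_1 = 3/2, σ_2 = 17/4.
On [3, 6], with s_1(t) = a_1 + b_1·(t - 3) + c_1·(t - 3)² + d_1·(t - 3)³: c_1 = σ_1/2 = 3/4, d_1 = (σ_2 - σ_1)/(6h_1) = 11/72, b_1 = Δ_1 - h_1(2σ_1 + σ_2)/6 = -21/8.

0.7500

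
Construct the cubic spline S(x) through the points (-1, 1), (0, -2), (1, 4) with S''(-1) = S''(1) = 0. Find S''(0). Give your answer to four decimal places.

13.5000

Put σ_i = S'' at the i-th knot. Here h = (1, 1) and Δ = (-3, 6), so the interior equations h_(i-1)·σ_(i-1) + 2(h_(i-1)+h_i)·σ_i + h_i·σ_(i+1) = 6(Δ_i − Δ_(i-1)) read
  1·σ_0 + 4·σ_1 + 1·σ_2 = 6(Δ_1 - Δ_0) = 54
Natural end conditions: σ_0 = σ_2 = 0.
Solving the tridiagonal system: σ_0 = 0, σ_1 = 27/2, σ_2 = 0.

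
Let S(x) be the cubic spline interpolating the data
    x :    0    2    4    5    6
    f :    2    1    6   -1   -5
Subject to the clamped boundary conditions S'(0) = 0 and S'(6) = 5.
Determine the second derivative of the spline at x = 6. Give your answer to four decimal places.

26.6190

Write σ_i for S''(x_i). With h_i = 2, 2, 1, 1 and divided differences Δ_i = -1/2, 5/2, -7, -4, the continuity of S' gives the tridiagonal system
  2·σ_0 + 8·σ_1 + 2·σ_2 = 6(Δ_1 - Δ_0) = 18
  2·σ_1 + 6·σ_2 + 1·σ_3 = 6(Δ_2 - Δ_1) = -57
  1·σ_2 + 4·σ_3 + 1·σ_4 = 6(Δ_3 - Δ_2) = 18
Clamped end conditions give two more equations: 2h_0·σ_0 + h_0·σ_1 = 6(Δ_0 - S'(0)) = -3 and h_3·σ_3 + 2h_3·σ_4 = 6(S'(6) - Δ_3) = 54.
Hence σ_0 = -80/21, σ_1 = 257/42, σ_2 = -35/3, σ_3 = 16/21, σ_4 = 559/21.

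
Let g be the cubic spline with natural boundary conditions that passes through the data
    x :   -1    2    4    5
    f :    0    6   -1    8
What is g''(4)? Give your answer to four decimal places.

14.5714

With σ_i denoting the second derivative at x_i, h_i = 3, 2, 1, and Δ_i = (y_(i+1) − y_i)/h_i = 2, -7/2, 9:
  3·σ_0 + 10·σ_1 + 2·σ_2 = 6(Δ_1 - Δ_0) = -33
  2·σ_1 + 6·σ_2 + 1·σ_3 = 6(Δ_2 - Δ_1) = 75
Natural end conditions: σ_0 = σ_3 = 0.
Solving the tridiagonal system: σ_0 = 0, σ_1 = -87/14, σ_2 = 102/7, σ_3 = 0.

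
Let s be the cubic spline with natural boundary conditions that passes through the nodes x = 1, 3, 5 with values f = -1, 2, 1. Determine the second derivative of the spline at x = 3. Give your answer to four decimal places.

-1.5000

Put σ_i = s'' at the i-th knot. Here h = (2, 2) and Δ = (3/2, -1/2), so the interior equations h_(i-1)·σ_(i-1) + 2(h_(i-1)+h_i)·σ_i + h_i·σ_(i+1) = 6(Δ_i − Δ_(i-1)) read
  2·σ_0 + 8·σ_1 + 2·σ_2 = 6(Δ_1 - Δ_0) = -12
Natural end conditions: σ_0 = σ_2 = 0.
Solving: σ_0 = 0, σ_1 = -3/2, σ_2 = 0.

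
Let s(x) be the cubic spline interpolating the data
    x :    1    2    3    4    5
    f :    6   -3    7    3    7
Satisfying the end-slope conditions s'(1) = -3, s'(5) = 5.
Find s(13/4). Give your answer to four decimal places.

Let M_i = s''(x_i). Step sizes h_i = 1, 1, 1, 1; slopes of the chords Δ_i = (y_(i+1) - y_i)/h_i = -9, 10, -4, 4.
  1·M_0 + 4·M_1 + 1·M_2 = 6(Δ_1 - Δ_0) = 114
  1·M_1 + 4·M_2 + 1·M_3 = 6(Δ_2 - Δ_1) = -84
  1·M_2 + 4·M_3 + 1·M_4 = 6(Δ_3 - Δ_2) = 48
Clamped end conditions give two more equations: 2h_0·M_0 + h_0·M_1 = 6(Δ_0 - s'(1)) = -36 and h_3·M_3 + 2h_3·M_4 = 6(s'(5) - Δ_3) = 6.
Solving the tridiagonal system: M_0 = -1189/28, M_1 = 685/14, M_2 = -157/4, M_3 = 337/14, M_4 = -253/28.
On [3, 4], s(x) = 7 + 71/14·(x - 3) - 157/8·(x - 3)² + 591/56·(x - 3)³.
With (x - 3) = 1/4: s(13/4) = 25827/3584.

7.2062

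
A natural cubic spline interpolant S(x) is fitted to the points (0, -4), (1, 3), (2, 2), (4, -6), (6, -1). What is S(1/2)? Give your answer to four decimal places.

Put m_i = S'' at the i-th knot. Here h = (1, 1, 2, 2) and Δ = (7, -1, -4, 5/2), so the interior equations h_(i-1)·m_(i-1) + 2(h_(i-1)+h_i)·m_i + h_i·m_(i+1) = 6(Δ_i − Δ_(i-1)) read
  1·m_0 + 4·m_1 + 1·m_2 = 6(Δ_1 - Δ_0) = -48
  1·m_1 + 6·m_2 + 2·m_3 = 6(Δ_2 - Δ_1) = -18
  2·m_2 + 8·m_3 + 2·m_4 = 6(Δ_3 - Δ_2) = 39
Natural end conditions: m_0 = m_4 = 0.
Solving: m_0 = 0, m_1 = -45/4, m_2 = -3, m_3 = 45/8, m_4 = 0.
On [0, 1], S(x) = -4 + 71/8·x + 0·x² - 15/8·x³.
With x = 1/2: S(1/2) = 13/64.

0.2031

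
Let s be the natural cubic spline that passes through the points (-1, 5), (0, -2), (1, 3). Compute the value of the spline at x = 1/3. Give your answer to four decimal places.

With M_i denoting the second derivative at x_i, h_i = 1, 1, and Δ_i = (y_(i+1) − y_i)/h_i = -7, 5:
  1·M_0 + 4·M_1 + 1·M_2 = 6(Δ_1 - Δ_0) = 72
Natural end conditions: M_0 = M_2 = 0.
Forward elimination and back-substitution give M_0 = 0, M_1 = 18, M_2 = 0.
On [0, 1], s(x) = -2 - 1·x + 9·x² - 3·x³.
With x = 1/3: s(1/3) = -13/9.

-1.4444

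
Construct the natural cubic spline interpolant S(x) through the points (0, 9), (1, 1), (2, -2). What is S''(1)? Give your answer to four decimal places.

With M_i denoting the second derivative at x_i, h_i = 1, 1, and Δ_i = (y_(i+1) − y_i)/h_i = -8, -3:
  1·M_0 + 4·M_1 + 1·M_2 = 6(Δ_1 - Δ_0) = 30
Natural end conditions: M_0 = M_2 = 0.
Solving: M_0 = 0, M_1 = 15/2, M_2 = 0.

7.5000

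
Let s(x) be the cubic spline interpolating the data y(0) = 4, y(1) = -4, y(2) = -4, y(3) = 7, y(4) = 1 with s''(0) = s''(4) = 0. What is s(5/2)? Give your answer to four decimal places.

Put m_i = s'' at the i-th knot. Here h = (1, 1, 1, 1) and Δ = (-8, 0, 11, -6), so the interior equations h_(i-1)·m_(i-1) + 2(h_(i-1)+h_i)·m_i + h_i·m_(i+1) = 6(Δ_i − Δ_(i-1)) read
  1·m_0 + 4·m_1 + 1·m_2 = 6(Δ_1 - Δ_0) = 48
  1·m_1 + 4·m_2 + 1·m_3 = 6(Δ_2 - Δ_1) = 66
  1·m_2 + 4·m_3 + 1·m_4 = 6(Δ_3 - Δ_2) = -102
Natural end conditions: m_0 = m_4 = 0.
Solving the tridiagonal system: m_0 = 0, m_1 = 177/28, m_2 = 159/7, m_3 = -873/28, m_4 = 0.
On [2, 3], s(x) = -4 + 69/8·(x - 2) + 159/14·(x - 2)² - 503/56·(x - 2)³.
With (x - 2) = 1/2: s(5/2) = 909/448.

2.0290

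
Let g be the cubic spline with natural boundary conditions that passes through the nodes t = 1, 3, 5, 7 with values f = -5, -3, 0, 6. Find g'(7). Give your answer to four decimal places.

Let M_i = g''(x_i). Step sizes h_i = 2, 2, 2; slopes of the chords Δ_i = (y_(i+1) - y_i)/h_i = 1, 3/2, 3.
  2·M_0 + 8·M_1 + 2·M_2 = 6(Δ_1 - Δ_0) = 3
  2·M_1 + 8·M_2 + 2·M_3 = 6(Δ_2 - Δ_1) = 9
Natural end conditions: M_0 = M_3 = 0.
Hence M_0 = 0, M_1 = 1/10, M_2 = 11/10, M_3 = 0.
On [5, 7], g'(t) = b_2 + 2c_2·(t - 5) + 3d_2·(t - 5)² with b_2 = Δ_2 - h_2(2M_2 + M_3)/6 = 34/15, c_2 = M_2/2 = 11/20, d_2 = (M_3 - M_2)/(6h_2) = -11/120. So g'(7) = 101/30.

3.3667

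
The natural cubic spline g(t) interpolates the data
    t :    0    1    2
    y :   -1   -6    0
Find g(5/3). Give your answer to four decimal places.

-2.8148

Write σ_i for g''(x_i). With h_i = 1, 1 and divided differences Δ_i = -5, 6, the continuity of g' gives the tridiagonal system
  1·σ_0 + 4·σ_1 + 1·σ_2 = 6(Δ_1 - Δ_0) = 66
Natural end conditions: σ_0 = σ_2 = 0.
Solving: σ_0 = 0, σ_1 = 33/2, σ_2 = 0.
On [1, 2], g(t) = -6 + 1/2·(t - 1) + 33/4·(t - 1)² - 11/4·(t - 1)³.
With (t - 1) = 2/3: g(5/3) = -76/27.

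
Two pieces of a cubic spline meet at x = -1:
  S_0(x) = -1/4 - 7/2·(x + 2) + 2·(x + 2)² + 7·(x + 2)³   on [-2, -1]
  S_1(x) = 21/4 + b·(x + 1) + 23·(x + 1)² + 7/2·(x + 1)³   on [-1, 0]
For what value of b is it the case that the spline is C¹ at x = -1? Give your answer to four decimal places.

S_0'(x) = -7/2 + 4·(x + 2) + 21·(x + 2)², so S_0'(-1) = 43/2. On the right, S_1'(-1) = b, so b = 43/2.

21.5000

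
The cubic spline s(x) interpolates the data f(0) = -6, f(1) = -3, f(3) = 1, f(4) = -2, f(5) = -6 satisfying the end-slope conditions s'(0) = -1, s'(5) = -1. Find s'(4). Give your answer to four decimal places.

-4.7031

Put M_i = s'' at the i-th knot. Here h = (1, 2, 1, 1) and Δ = (3, 2, -3, -4), so the interior equations h_(i-1)·M_(i-1) + 2(h_(i-1)+h_i)·M_i + h_i·M_(i+1) = 6(Δ_i − Δ_(i-1)) read
  1·M_0 + 6·M_1 + 2·M_2 = 6(Δ_1 - Δ_0) = -6
  2·M_1 + 6·M_2 + 1·M_3 = 6(Δ_2 - Δ_1) = -30
  1·M_2 + 4·M_3 + 1·M_4 = 6(Δ_3 - Δ_2) = -6
Clamped end conditions give two more equations: 2h_0·M_0 + h_0·M_1 = 6(Δ_0 - s'(0)) = 24 and h_3·M_3 + 2h_3·M_4 = 6(s'(5) - Δ_3) = 18.
Forward elimination and back-substitution give M_0 = 207/16, M_1 = -15/8, M_2 = -123/32, M_3 = -51/16, M_4 = 339/32.
On [4, 5], s'(x) = b_3 + 2c_3·(x - 4) + 3d_3·(x - 4)² with b_3 = Δ_3 - h_3(2M_3 + M_4)/6 = -301/64, c_3 = M_3/2 = -51/32, d_3 = (M_4 - M_3)/(6h_3) = 147/64. So s'(4) = -301/64.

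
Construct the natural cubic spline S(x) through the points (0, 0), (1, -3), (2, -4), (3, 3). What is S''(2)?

Put m_i = S'' at the i-th knot. Here h = (1, 1, 1) and Δ = (-3, -1, 7), so the interior equations h_(i-1)·m_(i-1) + 2(h_(i-1)+h_i)·m_i + h_i·m_(i+1) = 6(Δ_i − Δ_(i-1)) read
  1·m_0 + 4·m_1 + 1·m_2 = 6(Δ_1 - Δ_0) = 12
  1·m_1 + 4·m_2 + 1·m_3 = 6(Δ_2 - Δ_1) = 48
Natural end conditions: m_0 = m_3 = 0.
Solving: m_0 = 0, m_1 = 0, m_2 = 12, m_3 = 0.

12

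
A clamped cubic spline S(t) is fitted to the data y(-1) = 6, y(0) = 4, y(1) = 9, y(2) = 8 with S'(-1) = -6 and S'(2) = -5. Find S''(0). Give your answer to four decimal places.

Put σ_i = S'' at the i-th knot. Here h = (1, 1, 1) and Δ = (-2, 5, -1), so the interior equations h_(i-1)·σ_(i-1) + 2(h_(i-1)+h_i)·σ_i + h_i·σ_(i+1) = 6(Δ_i − Δ_(i-1)) read
  1·σ_0 + 4·σ_1 + 1·σ_2 = 6(Δ_1 - Δ_0) = 42
  1·σ_1 + 4·σ_2 + 1·σ_3 = 6(Δ_2 - Δ_1) = -36
Clamped end conditions give two more equations: 2h_0·σ_0 + h_0·σ_1 = 6(Δ_0 - S'(-1)) = 24 and h_2·σ_2 + 2h_2·σ_3 = 6(S'(2) - Δ_2) = -24.
Hence σ_0 = 94/15, σ_1 = 172/15, σ_2 = -152/15, σ_3 = -104/15.

11.4667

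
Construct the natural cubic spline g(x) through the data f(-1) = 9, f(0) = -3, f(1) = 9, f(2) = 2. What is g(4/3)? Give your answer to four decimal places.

9.1358

Write σ_i for g''(x_i). With h_i = 1, 1, 1 and divided differences Δ_i = -12, 12, -7, the continuity of g' gives the tridiagonal system
  1·σ_0 + 4·σ_1 + 1·σ_2 = 6(Δ_1 - Δ_0) = 144
  1·σ_1 + 4·σ_2 + 1·σ_3 = 6(Δ_2 - Δ_1) = -114
Natural end conditions: σ_0 = σ_3 = 0.
Hence σ_0 = 0, σ_1 = 46, σ_2 = -40, σ_3 = 0.
On [1, 2], g(x) = 9 + 19/3·(x - 1) - 20·(x - 1)² + 20/3·(x - 1)³.
With (x - 1) = 1/3: g(4/3) = 740/81.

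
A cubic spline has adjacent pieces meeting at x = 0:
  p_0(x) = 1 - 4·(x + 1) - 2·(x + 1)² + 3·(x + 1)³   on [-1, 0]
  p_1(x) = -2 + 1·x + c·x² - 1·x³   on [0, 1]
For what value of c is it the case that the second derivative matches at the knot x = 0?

7

p_0''(x) = -4 + 18·(x + 1), so p_0''(0) = 14. On the right, p_1''(0) = 2c, so c = 7.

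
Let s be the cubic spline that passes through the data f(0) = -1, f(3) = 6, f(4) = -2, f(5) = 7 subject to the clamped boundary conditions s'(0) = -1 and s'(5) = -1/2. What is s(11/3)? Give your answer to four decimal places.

Write σ_i for s''(x_i). With h_i = 3, 1, 1 and divided differences Δ_i = 7/3, -8, 9, the continuity of s' gives the tridiagonal system
  3·σ_0 + 8·σ_1 + 1·σ_2 = 6(Δ_1 - Δ_0) = -62
  1·σ_1 + 4·σ_2 + 1·σ_3 = 6(Δ_2 - Δ_1) = 102
Clamped end conditions give two more equations: 2h_0·σ_0 + h_0·σ_1 = 6(Δ_0 - s'(0)) = 20 and h_2·σ_2 + 2h_2·σ_3 = 6(s'(5) - Δ_2) = -57.
Forward elimination and back-substitution give σ_0 = 1055/87, σ_1 = -510/29, σ_2 = 1227/29, σ_3 = -1440/29.
On [3, 4], s(x) = 6 - 533/58·(x - 3) - 255/29·(x - 3)² + 579/58·(x - 3)³.
With (x - 3) = 2/3: s(11/3) = -281/261.

-1.0766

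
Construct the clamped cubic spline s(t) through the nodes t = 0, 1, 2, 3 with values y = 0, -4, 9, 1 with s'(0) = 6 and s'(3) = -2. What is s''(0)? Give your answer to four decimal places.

-56.9333

Write M_i for s''(x_i). With h_i = 1, 1, 1 and divided differences Δ_i = -4, 13, -8, the continuity of s' gives the tridiagonal system
  1·M_0 + 4·M_1 + 1·M_2 = 6(Δ_1 - Δ_0) = 102
  1·M_1 + 4·M_2 + 1·M_3 = 6(Δ_2 - Δ_1) = -126
Clamped end conditions give two more equations: 2h_0·M_0 + h_0·M_1 = 6(Δ_0 - s'(0)) = -60 and h_2·M_2 + 2h_2·M_3 = 6(s'(3) - Δ_2) = 36.
Solving: M_0 = -854/15, M_1 = 808/15, M_2 = -848/15, M_3 = 694/15.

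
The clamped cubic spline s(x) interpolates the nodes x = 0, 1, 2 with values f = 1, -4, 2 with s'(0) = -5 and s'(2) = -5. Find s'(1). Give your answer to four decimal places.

3.2500

Put M_i = s'' at the i-th knot. Here h = (1, 1) and Δ = (-5, 6), so the interior equations h_(i-1)·M_(i-1) + 2(h_(i-1)+h_i)·M_i + h_i·M_(i+1) = 6(Δ_i − Δ_(i-1)) read
  1·M_0 + 4·M_1 + 1·M_2 = 6(Δ_1 - Δ_0) = 66
Clamped end conditions give two more equations: 2h_0·M_0 + h_0·M_1 = 6(Δ_0 - s'(0)) = 0 and h_1·M_1 + 2h_1·M_2 = 6(s'(2) - Δ_1) = -66.
Solving the tridiagonal system: M_0 = -33/2, M_1 = 33, M_2 = -99/2.
On [1, 2], s'(x) = b_1 + 2c_1·(x - 1) + 3d_1·(x - 1)² with b_1 = Δ_1 - h_1(2M_1 + M_2)/6 = 13/4, c_1 = M_1/2 = 33/2, d_1 = (M_2 - M_1)/(6h_1) = -55/4. So s'(1) = 13/4.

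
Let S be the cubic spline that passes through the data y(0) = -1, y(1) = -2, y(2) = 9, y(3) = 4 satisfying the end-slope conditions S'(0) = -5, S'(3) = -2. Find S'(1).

8

Put M_i = S'' at the i-th knot. Here h = (1, 1, 1) and Δ = (-1, 11, -5), so the interior equations h_(i-1)·M_(i-1) + 2(h_(i-1)+h_i)·M_i + h_i·M_(i+1) = 6(Δ_i − Δ_(i-1)) read
  1·M_0 + 4·M_1 + 1·M_2 = 6(Δ_1 - Δ_0) = 72
  1·M_1 + 4·M_2 + 1·M_3 = 6(Δ_2 - Δ_1) = -96
Clamped end conditions give two more equations: 2h_0·M_0 + h_0·M_1 = 6(Δ_0 - S'(0)) = 24 and h_2·M_2 + 2h_2·M_3 = 6(S'(3) - Δ_2) = 18.
Solving: M_0 = -2, M_1 = 28, M_2 = -38, M_3 = 28.
On [1, 2], S'(x) = b_1 + 2c_1·(x - 1) + 3d_1·(x - 1)² with b_1 = Δ_1 - h_1(2M_1 + M_2)/6 = 8, c_1 = M_1/2 = 14, d_1 = (M_2 - M_1)/(6h_1) = -11. So S'(1) = 8.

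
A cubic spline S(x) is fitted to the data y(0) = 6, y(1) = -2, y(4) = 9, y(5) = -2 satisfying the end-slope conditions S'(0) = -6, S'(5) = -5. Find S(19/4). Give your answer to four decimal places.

0.0193

Let M_i = S''(x_i). Step sizes h_i = 1, 3, 1; slopes of the chords Δ_i = (y_(i+1) - y_i)/h_i = -8, 11/3, -11.
  1·M_0 + 8·M_1 + 3·M_2 = 6(Δ_1 - Δ_0) = 70
  3·M_1 + 8·M_2 + 1·M_3 = 6(Δ_2 - Δ_1) = -88
Clamped end conditions give two more equations: 2h_0·M_0 + h_0·M_1 = 6(Δ_0 - S'(0)) = -12 and h_2·M_2 + 2h_2·M_3 = 6(S'(5) - Δ_2) = 36.
Solving: M_0 = -970/63, M_1 = 1184/63, M_2 = -1364/63, M_3 = 1816/63.
On [4, 5], S(x) = 9 - 541/63·(x - 4) - 682/63·(x - 4)² + 530/63·(x - 4)³.
With (x - 4) = 3/4: S(19/4) = 13/672.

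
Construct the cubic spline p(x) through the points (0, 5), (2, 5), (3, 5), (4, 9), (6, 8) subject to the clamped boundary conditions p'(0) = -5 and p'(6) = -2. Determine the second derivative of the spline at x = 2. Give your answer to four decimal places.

-4.7500

Let m_i = p''(x_i). Step sizes h_i = 2, 1, 1, 2; slopes of the chords Δ_i = (y_(i+1) - y_i)/h_i = 0, 0, 4, -1/2.
  2·m_0 + 6·m_1 + 1·m_2 = 6(Δ_1 - Δ_0) = 0
  1·m_1 + 4·m_2 + 1·m_3 = 6(Δ_2 - Δ_1) = 24
  1·m_2 + 6·m_3 + 2·m_4 = 6(Δ_3 - Δ_2) = -27
Clamped end conditions give two more equations: 2h_0·m_0 + h_0·m_1 = 6(Δ_0 - p'(0)) = 30 and h_3·m_3 + 2h_3·m_4 = 6(p'(6) - Δ_3) = -9.
Solving the tridiagonal system: m_0 = 79/8, m_1 = -19/4, m_2 = 35/4, m_3 = -25/4, m_4 = 7/8.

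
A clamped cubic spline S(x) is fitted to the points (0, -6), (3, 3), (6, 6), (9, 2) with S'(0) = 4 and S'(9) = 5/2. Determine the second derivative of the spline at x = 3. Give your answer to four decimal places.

-0.1778

With m_i denoting the second derivative at x_i, h_i = 3, 3, 3, and Δ_i = (y_(i+1) − y_i)/h_i = 3, 1, -4/3:
  3·m_0 + 12·m_1 + 3·m_2 = 6(Δ_1 - Δ_0) = -12
  3·m_1 + 12·m_2 + 3·m_3 = 6(Δ_2 - Δ_1) = -14
Clamped end conditions give two more equations: 2h_0·m_0 + h_0·m_1 = 6(Δ_0 - S'(0)) = -6 and h_2·m_2 + 2h_2·m_3 = 6(S'(9) - Δ_2) = 23.
Hence m_0 = -41/45, m_1 = -8/45, m_2 = -107/45, m_3 = 226/45.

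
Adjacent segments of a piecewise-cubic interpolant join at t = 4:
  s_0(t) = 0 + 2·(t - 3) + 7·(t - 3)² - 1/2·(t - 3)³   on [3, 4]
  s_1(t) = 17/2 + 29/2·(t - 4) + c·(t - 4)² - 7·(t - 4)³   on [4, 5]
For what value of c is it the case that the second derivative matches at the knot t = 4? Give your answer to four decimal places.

5.5000

s_0''(t) = 14 - 3·(t - 3), so s_0''(4) = 11. On the right, s_1''(4) = 2c, so c = 11/2.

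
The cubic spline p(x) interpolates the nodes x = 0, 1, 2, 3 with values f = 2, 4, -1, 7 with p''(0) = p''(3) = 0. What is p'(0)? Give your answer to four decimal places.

Put σ_i = p'' at the i-th knot. Here h = (1, 1, 1) and Δ = (2, -5, 8), so the interior equations h_(i-1)·σ_(i-1) + 2(h_(i-1)+h_i)·σ_i + h_i·σ_(i+1) = 6(Δ_i − Δ_(i-1)) read
  1·σ_0 + 4·σ_1 + 1·σ_2 = 6(Δ_1 - Δ_0) = -42
  1·σ_1 + 4·σ_2 + 1·σ_3 = 6(Δ_2 - Δ_1) = 78
Natural end conditions: σ_0 = σ_3 = 0.
Solving: σ_0 = 0, σ_1 = -82/5, σ_2 = 118/5, σ_3 = 0.
On [0, 1], p'(x) = b_0 + 2c_0·x + 3d_0·x² with b_0 = Δ_0 - h_0(2σ_0 + σ_1)/6 = 71/15, c_0 = σ_0/2 = 0, d_0 = (σ_1 - σ_0)/(6h_0) = -41/15. So p'(0) = 71/15.

4.7333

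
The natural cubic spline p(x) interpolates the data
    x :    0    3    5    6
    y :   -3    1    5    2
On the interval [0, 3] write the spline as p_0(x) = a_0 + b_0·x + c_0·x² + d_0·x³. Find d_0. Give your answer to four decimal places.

Write σ_i for p''(x_i). With h_i = 3, 2, 1 and divided differences Δ_i = 4/3, 2, -3, the continuity of p' gives the tridiagonal system
  3·σ_0 + 10·σ_1 + 2·σ_2 = 6(Δ_1 - Δ_0) = 4
  2·σ_1 + 6·σ_2 + 1·σ_3 = 6(Δ_2 - Δ_1) = -30
Natural end conditions: σ_0 = σ_3 = 0.
Solving the tridiagonal system: σ_0 = 0, σ_1 = 3/2, σ_2 = -11/2, σ_3 = 0.
On [0, 3], with p_0(x) = a_0 + b_0·x + c_0·x² + d_0·x³: c_0 = σ_0/2 = 0, d_0 = (σ_1 - σ_0)/(6h_0) = 1/12, b_0 = Δ_0 - h_0(2σ_0 + σ_1)/6 = 7/12.

0.0833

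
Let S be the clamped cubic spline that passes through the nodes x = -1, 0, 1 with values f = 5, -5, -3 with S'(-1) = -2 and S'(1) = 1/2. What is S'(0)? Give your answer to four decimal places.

-5.6250

With M_i denoting the second derivative at x_i, h_i = 1, 1, and Δ_i = (y_(i+1) − y_i)/h_i = -10, 2:
  1·M_0 + 4·M_1 + 1·M_2 = 6(Δ_1 - Δ_0) = 72
Clamped end conditions give two more equations: 2h_0·M_0 + h_0·M_1 = 6(Δ_0 - S'(-1)) = -48 and h_1·M_1 + 2h_1·M_2 = 6(S'(1) - Δ_1) = -9.
Solving the tridiagonal system: M_0 = -163/4, M_1 = 67/2, M_2 = -85/4.
On [0, 1], S'(x) = b_1 + 2c_1·x + 3d_1·x² with b_1 = Δ_1 - h_1(2M_1 + M_2)/6 = -45/8, c_1 = M_1/2 = 67/4, d_1 = (M_2 - M_1)/(6h_1) = -73/8. So S'(0) = -45/8.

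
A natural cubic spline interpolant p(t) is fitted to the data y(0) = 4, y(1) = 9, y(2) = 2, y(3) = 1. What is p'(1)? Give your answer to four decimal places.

-2.2000

Write m_i for p''(x_i). With h_i = 1, 1, 1 and divided differences Δ_i = 5, -7, -1, the continuity of p' gives the tridiagonal system
  1·m_0 + 4·m_1 + 1·m_2 = 6(Δ_1 - Δ_0) = -72
  1·m_1 + 4·m_2 + 1·m_3 = 6(Δ_2 - Δ_1) = 36
Natural end conditions: m_0 = m_3 = 0.
Hence m_0 = 0, m_1 = -108/5, m_2 = 72/5, m_3 = 0.
On [1, 2], p'(t) = b_1 + 2c_1·(t - 1) + 3d_1·(t - 1)² with b_1 = Δ_1 - h_1(2m_1 + m_2)/6 = -11/5, c_1 = m_1/2 = -54/5, d_1 = (m_2 - m_1)/(6h_1) = 6. So p'(1) = -11/5.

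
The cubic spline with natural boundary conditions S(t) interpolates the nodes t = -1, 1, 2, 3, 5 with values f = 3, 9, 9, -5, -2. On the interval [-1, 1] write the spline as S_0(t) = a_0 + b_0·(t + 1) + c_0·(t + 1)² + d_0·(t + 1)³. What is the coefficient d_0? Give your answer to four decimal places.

0.1155

With σ_i denoting the second derivative at x_i, h_i = 2, 1, 1, 2, and Δ_i = (y_(i+1) − y_i)/h_i = 3, 0, -14, 3/2:
  2·σ_0 + 6·σ_1 + 1·σ_2 = 6(Δ_1 - Δ_0) = -18
  1·σ_1 + 4·σ_2 + 1·σ_3 = 6(Δ_2 - Δ_1) = -84
  1·σ_2 + 6·σ_3 + 2·σ_4 = 6(Δ_3 - Δ_2) = 93
Natural end conditions: σ_0 = σ_4 = 0.
Solving: σ_0 = 0, σ_1 = 61/44, σ_2 = -579/22, σ_3 = 875/44, σ_4 = 0.
On [-1, 1], with S_0(t) = a_0 + b_0·(t + 1) + c_0·(t + 1)² + d_0·(t + 1)³: c_0 = σ_0/2 = 0, d_0 = (σ_1 - σ_0)/(6h_0) = 61/528, b_0 = Δ_0 - h_0(2σ_0 + σ_1)/6 = 335/132.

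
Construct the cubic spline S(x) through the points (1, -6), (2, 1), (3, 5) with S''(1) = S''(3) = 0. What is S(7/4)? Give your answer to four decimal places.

With m_i denoting the second derivative at x_i, h_i = 1, 1, and Δ_i = (y_(i+1) − y_i)/h_i = 7, 4:
  1·m_0 + 4·m_1 + 1·m_2 = 6(Δ_1 - Δ_0) = -18
Natural end conditions: m_0 = m_2 = 0.
Solving the tridiagonal system: m_0 = 0, m_1 = -9/2, m_2 = 0.
On [1, 2], S(x) = -6 + 31/4·(x - 1) + 0·(x - 1)² - 3/4·(x - 1)³.
With (x - 1) = 3/4: S(7/4) = -129/256.

-0.5039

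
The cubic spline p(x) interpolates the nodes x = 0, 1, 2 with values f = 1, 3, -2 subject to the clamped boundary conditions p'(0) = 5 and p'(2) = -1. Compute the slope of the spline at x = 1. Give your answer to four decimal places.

-3.2500

Let M_i = p''(x_i). Step sizes h_i = 1, 1; slopes of the chords Δ_i = (y_(i+1) - y_i)/h_i = 2, -5.
  1·M_0 + 4·M_1 + 1·M_2 = 6(Δ_1 - Δ_0) = -42
Clamped end conditions give two more equations: 2h_0·M_0 + h_0·M_1 = 6(Δ_0 - p'(0)) = -18 and h_1·M_1 + 2h_1·M_2 = 6(p'(2) - Δ_1) = 24.
Solving: M_0 = -3/2, M_1 = -15, M_2 = 39/2.
On [1, 2], p'(x) = b_1 + 2c_1·(x - 1) + 3d_1·(x - 1)² with b_1 = Δ_1 - h_1(2M_1 + M_2)/6 = -13/4, c_1 = M_1/2 = -15/2, d_1 = (M_2 - M_1)/(6h_1) = 23/4. So p'(1) = -13/4.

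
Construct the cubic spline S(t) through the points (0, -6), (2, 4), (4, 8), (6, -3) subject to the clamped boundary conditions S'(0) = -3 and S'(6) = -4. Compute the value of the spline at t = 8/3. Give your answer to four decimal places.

7.5556

Let σ_i = S''(x_i). Step sizes h_i = 2, 2, 2; slopes of the chords Δ_i = (y_(i+1) - y_i)/h_i = 5, 2, -11/2.
  2·σ_0 + 8·σ_1 + 2·σ_2 = 6(Δ_1 - Δ_0) = -18
  2·σ_1 + 8·σ_2 + 2·σ_3 = 6(Δ_2 - Δ_1) = -45
Clamped end conditions give two more equations: 2h_0·σ_0 + h_0·σ_1 = 6(Δ_0 - S'(0)) = 48 and h_2·σ_2 + 2h_2·σ_3 = 6(S'(6) - Δ_2) = 9.
Solving: σ_0 = 85/6, σ_1 = -13/3, σ_2 = -35/6, σ_3 = 31/6.
On [2, 4], S(t) = 4 + 41/6·(t - 2) - 13/6·(t - 2)² - 1/8·(t - 2)³.
With (t - 2) = 2/3: S(8/3) = 68/9.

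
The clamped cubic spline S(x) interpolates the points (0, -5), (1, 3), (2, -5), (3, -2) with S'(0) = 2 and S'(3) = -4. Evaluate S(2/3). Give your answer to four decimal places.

1.0444

Put M_i = S'' at the i-th knot. Here h = (1, 1, 1) and Δ = (8, -8, 3), so the interior equations h_(i-1)·M_(i-1) + 2(h_(i-1)+h_i)·M_i + h_i·M_(i+1) = 6(Δ_i − Δ_(i-1)) read
  1·M_0 + 4·M_1 + 1·M_2 = 6(Δ_1 - Δ_0) = -96
  1·M_1 + 4·M_2 + 1·M_3 = 6(Δ_2 - Δ_1) = 66
Clamped end conditions give two more equations: 2h_0·M_0 + h_0·M_1 = 6(Δ_0 - S'(0)) = 36 and h_2·M_2 + 2h_2·M_3 = 6(S'(3) - Δ_2) = -42.
Forward elimination and back-substitution give M_0 = 198/5, M_1 = -216/5, M_2 = 186/5, M_3 = -198/5.
On [0, 1], S(x) = -5 + 2·x + 99/5·x² - 69/5·x³.
With x = 2/3: S(2/3) = 47/45.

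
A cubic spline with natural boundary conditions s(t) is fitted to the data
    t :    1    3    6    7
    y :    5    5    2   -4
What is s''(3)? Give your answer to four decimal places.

With m_i denoting the second derivative at x_i, h_i = 2, 3, 1, and Δ_i = (y_(i+1) − y_i)/h_i = 0, -1, -6:
  2·m_0 + 10·m_1 + 3·m_2 = 6(Δ_1 - Δ_0) = -6
  3·m_1 + 8·m_2 + 1·m_3 = 6(Δ_2 - Δ_1) = -30
Natural end conditions: m_0 = m_3 = 0.
Solving: m_0 = 0, m_1 = 42/71, m_2 = -282/71, m_3 = 0.

0.5915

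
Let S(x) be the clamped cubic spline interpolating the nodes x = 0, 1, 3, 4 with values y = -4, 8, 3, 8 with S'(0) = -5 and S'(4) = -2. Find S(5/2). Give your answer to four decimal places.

Put M_i = S'' at the i-th knot. Here h = (1, 2, 1) and Δ = (12, -5/2, 5), so the interior equations h_(i-1)·M_(i-1) + 2(h_(i-1)+h_i)·M_i + h_i·M_(i+1) = 6(Δ_i − Δ_(i-1)) read
  1·M_0 + 6·M_1 + 2·M_2 = 6(Δ_1 - Δ_0) = -87
  2·M_1 + 6·M_2 + 1·M_3 = 6(Δ_2 - Δ_1) = 45
Clamped end conditions give two more equations: 2h_0·M_0 + h_0·M_1 = 6(Δ_0 - S'(0)) = 102 and h_2·M_2 + 2h_2·M_3 = 6(S'(4) - Δ_2) = -42.
Forward elimination and back-substitution give M_0 = 2379/35, M_1 = -1188/35, M_2 = 852/35, M_3 = -1161/35.
On [1, 3], S(x) = 8 + 841/70·(x - 1) - 594/35·(x - 1)² + 34/7·(x - 1)³.
With (x - 1) = 3/2: S(5/2) = 148/35.

4.2286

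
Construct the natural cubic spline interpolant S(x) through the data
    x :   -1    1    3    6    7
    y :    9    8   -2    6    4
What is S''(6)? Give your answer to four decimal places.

With M_i denoting the second derivative at x_i, h_i = 2, 2, 3, 1, and Δ_i = (y_(i+1) − y_i)/h_i = -1/2, -5, 8/3, -2:
  2·M_0 + 8·M_1 + 2·M_2 = 6(Δ_1 - Δ_0) = -27
  2·M_1 + 10·M_2 + 3·M_3 = 6(Δ_2 - Δ_1) = 46
  3·M_2 + 8·M_3 + 1·M_4 = 6(Δ_3 - Δ_2) = -28
Natural end conditions: M_0 = M_4 = 0.
Forward elimination and back-substitution give M_0 = 0, M_1 = -2821/536, M_2 = 506/67, M_3 = -1697/268, M_4 = 0.

-6.3321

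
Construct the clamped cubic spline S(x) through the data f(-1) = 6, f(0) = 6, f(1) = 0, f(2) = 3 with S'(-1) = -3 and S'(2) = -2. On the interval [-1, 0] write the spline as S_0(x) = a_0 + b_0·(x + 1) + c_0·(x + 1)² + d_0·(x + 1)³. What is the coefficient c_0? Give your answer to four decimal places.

Write M_i for S''(x_i). With h_i = 1, 1, 1 and divided differences Δ_i = 0, -6, 3, the continuity of S' gives the tridiagonal system
  1·M_0 + 4·M_1 + 1·M_2 = 6(Δ_1 - Δ_0) = -36
  1·M_1 + 4·M_2 + 1·M_3 = 6(Δ_2 - Δ_1) = 54
Clamped end conditions give two more equations: 2h_0·M_0 + h_0·M_1 = 6(Δ_0 - S'(-1)) = 18 and h_2·M_2 + 2h_2·M_3 = 6(S'(2) - Δ_2) = -30.
Hence M_0 = 286/15, M_1 = -302/15, M_2 = 382/15, M_3 = -416/15.
On [-1, 0], with S_0(x) = a_0 + b_0·(x + 1) + c_0·(x + 1)² + d_0·(x + 1)³: c_0 = M_0/2 = 143/15, d_0 = (M_1 - M_0)/(6h_0) = -98/15, b_0 = Δ_0 - h_0(2M_0 + M_1)/6 = -3.

9.5333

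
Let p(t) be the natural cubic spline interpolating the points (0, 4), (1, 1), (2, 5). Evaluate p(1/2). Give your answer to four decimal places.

Let m_i = p''(x_i). Step sizes h_i = 1, 1; slopes of the chords Δ_i = (y_(i+1) - y_i)/h_i = -3, 4.
  1·m_0 + 4·m_1 + 1·m_2 = 6(Δ_1 - Δ_0) = 42
Natural end conditions: m_0 = m_2 = 0.
Solving the tridiagonal system: m_0 = 0, m_1 = 21/2, m_2 = 0.
On [0, 1], p(t) = 4 - 19/4·t + 0·t² + 7/4·t³.
With t = 1/2: p(1/2) = 59/32.

1.8438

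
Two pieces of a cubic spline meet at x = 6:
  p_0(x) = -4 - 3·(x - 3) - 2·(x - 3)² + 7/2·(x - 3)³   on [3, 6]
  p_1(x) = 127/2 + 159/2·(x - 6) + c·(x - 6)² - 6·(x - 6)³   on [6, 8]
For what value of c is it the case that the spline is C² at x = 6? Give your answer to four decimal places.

29.5000

p_0''(x) = -4 + 21·(x - 3), so p_0''(6) = 59. On the right, p_1''(6) = 2c, so c = 59/2.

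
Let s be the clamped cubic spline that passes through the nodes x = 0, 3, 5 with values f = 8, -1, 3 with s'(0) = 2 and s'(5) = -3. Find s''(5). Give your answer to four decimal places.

-11.5000

Let M_i = s''(x_i). Step sizes h_i = 3, 2; slopes of the chords Δ_i = (y_(i+1) - y_i)/h_i = -3, 2.
  3·M_0 + 10·M_1 + 2·M_2 = 6(Δ_1 - Δ_0) = 30
Clamped end conditions give two more equations: 2h_0·M_0 + h_0·M_1 = 6(Δ_0 - s'(0)) = -30 and h_1·M_1 + 2h_1·M_2 = 6(s'(5) - Δ_1) = -30.
Hence M_0 = -9, M_1 = 8, M_2 = -23/2.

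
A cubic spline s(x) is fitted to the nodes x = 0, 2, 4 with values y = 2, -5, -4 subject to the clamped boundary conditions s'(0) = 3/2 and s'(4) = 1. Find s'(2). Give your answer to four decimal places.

-2.8750

Write M_i for s''(x_i). With h_i = 2, 2 and divided differences Δ_i = -7/2, 1/2, the continuity of s' gives the tridiagonal system
  2·M_0 + 8·M_1 + 2·M_2 = 6(Δ_1 - Δ_0) = 24
Clamped end conditions give two more equations: 2h_0·M_0 + h_0·M_1 = 6(Δ_0 - s'(0)) = -30 and h_1·M_1 + 2h_1·M_2 = 6(s'(4) - Δ_1) = 3.
Solving the tridiagonal system: M_0 = -85/8, M_1 = 25/4, M_2 = -19/8.
On [2, 4], s'(x) = b_1 + 2c_1·(x - 2) + 3d_1·(x - 2)² with b_1 = Δ_1 - h_1(2M_1 + M_2)/6 = -23/8, c_1 = M_1/2 = 25/8, d_1 = (M_2 - M_1)/(6h_1) = -23/32. So s'(2) = -23/8.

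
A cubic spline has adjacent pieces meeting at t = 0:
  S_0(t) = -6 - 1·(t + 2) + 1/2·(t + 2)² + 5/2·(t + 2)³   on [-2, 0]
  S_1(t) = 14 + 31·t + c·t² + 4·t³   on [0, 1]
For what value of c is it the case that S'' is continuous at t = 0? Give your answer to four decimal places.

S_0''(t) = 1 + 15·(t + 2), so S_0''(0) = 31. On the right, S_1''(0) = 2c, so c = 31/2.

15.5000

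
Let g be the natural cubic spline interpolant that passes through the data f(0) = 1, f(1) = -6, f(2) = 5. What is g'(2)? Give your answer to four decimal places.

15.5000

Write m_i for g''(x_i). With h_i = 1, 1 and divided differences Δ_i = -7, 11, the continuity of g' gives the tridiagonal system
  1·m_0 + 4·m_1 + 1·m_2 = 6(Δ_1 - Δ_0) = 108
Natural end conditions: m_0 = m_2 = 0.
Forward elimination and back-substitution give m_0 = 0, m_1 = 27, m_2 = 0.
On [1, 2], g'(x) = b_1 + 2c_1·(x - 1) + 3d_1·(x - 1)² with b_1 = Δ_1 - h_1(2m_1 + m_2)/6 = 2, c_1 = m_1/2 = 27/2, d_1 = (m_2 - m_1)/(6h_1) = -9/2. So g'(2) = 31/2.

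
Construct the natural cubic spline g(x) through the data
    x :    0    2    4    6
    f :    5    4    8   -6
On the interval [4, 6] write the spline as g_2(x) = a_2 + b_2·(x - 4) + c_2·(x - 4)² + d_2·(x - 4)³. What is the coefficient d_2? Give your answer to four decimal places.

Put σ_i = g'' at the i-th knot. Here h = (2, 2, 2) and Δ = (-1/2, 2, -7), so the interior equations h_(i-1)·σ_(i-1) + 2(h_(i-1)+h_i)·σ_i + h_i·σ_(i+1) = 6(Δ_i − Δ_(i-1)) read
  2·σ_0 + 8·σ_1 + 2·σ_2 = 6(Δ_1 - Δ_0) = 15
  2·σ_1 + 8·σ_2 + 2·σ_3 = 6(Δ_2 - Δ_1) = -54
Natural end conditions: σ_0 = σ_3 = 0.
Solving the tridiagonal system: σ_0 = 0, σ_1 = 19/5, σ_2 = -77/10, σ_3 = 0.
On [4, 6], with g_2(x) = a_2 + b_2·(x - 4) + c_2·(x - 4)² + d_2·(x - 4)³: c_2 = σ_2/2 = -77/20, d_2 = (σ_3 - σ_2)/(6h_2) = 77/120, b_2 = Δ_2 - h_2(2σ_2 + σ_3)/6 = -28/15.

0.6417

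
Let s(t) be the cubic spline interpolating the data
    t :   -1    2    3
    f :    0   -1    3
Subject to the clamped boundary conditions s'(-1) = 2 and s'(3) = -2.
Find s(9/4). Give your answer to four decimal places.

0.4043

Write m_i for s''(x_i). With h_i = 3, 1 and divided differences Δ_i = -1/3, 4, the continuity of s' gives the tridiagonal system
  3·m_0 + 8·m_1 + 1·m_2 = 6(Δ_1 - Δ_0) = 26
Clamped end conditions give two more equations: 2h_0·m_0 + h_0·m_1 = 6(Δ_0 - s'(-1)) = -14 and h_1·m_1 + 2h_1·m_2 = 6(s'(3) - Δ_1) = -36.
Solving: m_0 = -79/12, m_1 = 17/2, m_2 = -89/4.
On [2, 3], s(t) = -1 + 39/8·(t - 2) + 17/4·(t - 2)² - 41/8·(t - 2)³.
With (t - 2) = 1/4: s(9/4) = 207/512.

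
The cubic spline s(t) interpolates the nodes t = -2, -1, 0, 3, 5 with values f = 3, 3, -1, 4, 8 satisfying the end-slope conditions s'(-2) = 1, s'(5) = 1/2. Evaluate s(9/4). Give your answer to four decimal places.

1.3380

Let M_i = s''(x_i). Step sizes h_i = 1, 1, 3, 2; slopes of the chords Δ_i = (y_(i+1) - y_i)/h_i = 0, -4, 5/3, 2.
  1·M_0 + 4·M_1 + 1·M_2 = 6(Δ_1 - Δ_0) = -24
  1·M_1 + 8·M_2 + 3·M_3 = 6(Δ_2 - Δ_1) = 34
  3·M_2 + 10·M_3 + 2·M_4 = 6(Δ_3 - Δ_2) = 2
Clamped end conditions give two more equations: 2h_0·M_0 + h_0·M_1 = 6(Δ_0 - s'(-2)) = -6 and h_3·M_3 + 2h_3·M_4 = 6(s'(5) - Δ_3) = -9.
Hence M_0 = 227/282, M_1 = -1073/141, M_2 = 1589/282, M_3 = -163/141, M_4 = -943/564.
On [0, 3], s(t) = -1 - 478/141·t + 1589/564·t² - 1915/5076·t³.
With t = 9/4: s(9/4) = 16099/12032.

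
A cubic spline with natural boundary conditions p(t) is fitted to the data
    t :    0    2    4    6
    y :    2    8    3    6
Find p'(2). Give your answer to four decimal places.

-0.4667

With m_i denoting the second derivative at x_i, h_i = 2, 2, 2, and Δ_i = (y_(i+1) − y_i)/h_i = 3, -5/2, 3/2:
  2·m_0 + 8·m_1 + 2·m_2 = 6(Δ_1 - Δ_0) = -33
  2·m_1 + 8·m_2 + 2·m_3 = 6(Δ_2 - Δ_1) = 24
Natural end conditions: m_0 = m_3 = 0.
Hence m_0 = 0, m_1 = -26/5, m_2 = 43/10, m_3 = 0.
On [2, 4], p'(t) = b_1 + 2c_1·(t - 2) + 3d_1·(t - 2)² with b_1 = Δ_1 - h_1(2m_1 + m_2)/6 = -7/15, c_1 = m_1/2 = -13/5, d_1 = (m_2 - m_1)/(6h_1) = 19/24. So p'(2) = -7/15.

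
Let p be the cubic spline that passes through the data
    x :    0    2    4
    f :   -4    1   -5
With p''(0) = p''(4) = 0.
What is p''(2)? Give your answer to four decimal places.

-4.1250

Write m_i for p''(x_i). With h_i = 2, 2 and divided differences Δ_i = 5/2, -3, the continuity of p' gives the tridiagonal system
  2·m_0 + 8·m_1 + 2·m_2 = 6(Δ_1 - Δ_0) = -33
Natural end conditions: m_0 = m_2 = 0.
Forward elimination and back-substitution give m_0 = 0, m_1 = -33/8, m_2 = 0.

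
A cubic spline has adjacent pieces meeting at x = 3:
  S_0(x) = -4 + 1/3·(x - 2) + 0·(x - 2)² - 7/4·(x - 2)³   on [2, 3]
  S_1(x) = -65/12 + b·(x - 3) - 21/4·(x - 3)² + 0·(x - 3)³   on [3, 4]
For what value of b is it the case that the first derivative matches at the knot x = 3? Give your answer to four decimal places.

S_0'(x) = 1/3 + 0·(x - 2) - 21/4·(x - 2)², so S_0'(3) = -59/12. On the right, S_1'(3) = b, so b = -59/12.

-4.9167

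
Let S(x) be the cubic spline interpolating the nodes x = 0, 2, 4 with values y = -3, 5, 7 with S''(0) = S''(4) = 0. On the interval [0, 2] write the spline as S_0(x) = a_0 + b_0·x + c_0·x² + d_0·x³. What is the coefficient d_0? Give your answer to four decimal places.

-0.1875

Put M_i = S'' at the i-th knot. Here h = (2, 2) and Δ = (4, 1), so the interior equations h_(i-1)·M_(i-1) + 2(h_(i-1)+h_i)·M_i + h_i·M_(i+1) = 6(Δ_i − Δ_(i-1)) read
  2·M_0 + 8·M_1 + 2·M_2 = 6(Δ_1 - Δ_0) = -18
Natural end conditions: M_0 = M_2 = 0.
Hence M_0 = 0, M_1 = -9/4, M_2 = 0.
On [0, 2], with S_0(x) = a_0 + b_0·x + c_0·x² + d_0·x³: c_0 = M_0/2 = 0, d_0 = (M_1 - M_0)/(6h_0) = -3/16, b_0 = Δ_0 - h_0(2M_0 + M_1)/6 = 19/4.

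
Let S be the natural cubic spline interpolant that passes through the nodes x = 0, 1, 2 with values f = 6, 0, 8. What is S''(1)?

21

Put σ_i = S'' at the i-th knot. Here h = (1, 1) and Δ = (-6, 8), so the interior equations h_(i-1)·σ_(i-1) + 2(h_(i-1)+h_i)·σ_i + h_i·σ_(i+1) = 6(Δ_i − Δ_(i-1)) read
  1·σ_0 + 4·σ_1 + 1·σ_2 = 6(Δ_1 - Δ_0) = 84
Natural end conditions: σ_0 = σ_2 = 0.
Solving the tridiagonal system: σ_0 = 0, σ_1 = 21, σ_2 = 0.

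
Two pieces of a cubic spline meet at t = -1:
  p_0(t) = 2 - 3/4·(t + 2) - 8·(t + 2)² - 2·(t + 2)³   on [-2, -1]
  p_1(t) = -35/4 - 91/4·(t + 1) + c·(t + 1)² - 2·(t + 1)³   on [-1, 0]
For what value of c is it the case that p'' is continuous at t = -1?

-14

p_0''(t) = -16 - 12·(t + 2), so p_0''(-1) = -28. On the right, p_1''(-1) = 2c, so c = -14.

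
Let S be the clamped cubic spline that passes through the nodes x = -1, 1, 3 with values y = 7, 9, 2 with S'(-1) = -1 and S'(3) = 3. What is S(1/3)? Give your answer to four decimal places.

9.0370

Write M_i for S''(x_i). With h_i = 2, 2 and divided differences Δ_i = 1, -7/2, the continuity of S' gives the tridiagonal system
  2·M_0 + 8·M_1 + 2·M_2 = 6(Δ_1 - Δ_0) = -27
Clamped end conditions give two more equations: 2h_0·M_0 + h_0·M_1 = 6(Δ_0 - S'(-1)) = 12 and h_1·M_1 + 2h_1·M_2 = 6(S'(3) - Δ_1) = 39.
Hence M_0 = 59/8, M_1 = -35/4, M_2 = 113/8.
On [-1, 1], S(x) = 7 - 1·(x + 1) + 59/16·(x + 1)² - 43/32·(x + 1)³.
With (x + 1) = 4/3: S(1/3) = 244/27.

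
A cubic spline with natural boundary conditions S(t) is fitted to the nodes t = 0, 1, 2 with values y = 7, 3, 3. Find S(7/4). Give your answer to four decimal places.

With M_i denoting the second derivative at x_i, h_i = 1, 1, and Δ_i = (y_(i+1) − y_i)/h_i = -4, 0:
  1·M_0 + 4·M_1 + 1·M_2 = 6(Δ_1 - Δ_0) = 24
Natural end conditions: M_0 = M_2 = 0.
Solving the tridiagonal system: M_0 = 0, M_1 = 6, M_2 = 0.
On [1, 2], S(t) = 3 - 2·(t - 1) + 3·(t - 1)² - 1·(t - 1)³.
With (t - 1) = 3/4: S(7/4) = 177/64.

2.7656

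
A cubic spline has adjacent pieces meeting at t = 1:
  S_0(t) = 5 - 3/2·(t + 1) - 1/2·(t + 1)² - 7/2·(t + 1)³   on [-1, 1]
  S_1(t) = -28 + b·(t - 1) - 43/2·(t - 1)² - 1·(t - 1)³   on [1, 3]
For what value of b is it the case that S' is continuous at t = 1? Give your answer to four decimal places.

S_0'(t) = -3/2 - 1·(t + 1) - 21/2·(t + 1)², so S_0'(1) = -91/2. On the right, S_1'(1) = b, so b = -91/2.

-45.5000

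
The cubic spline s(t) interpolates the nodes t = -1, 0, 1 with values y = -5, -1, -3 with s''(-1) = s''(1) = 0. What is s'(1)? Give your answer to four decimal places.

-3.5000

Put M_i = s'' at the i-th knot. Here h = (1, 1) and Δ = (4, -2), so the interior equations h_(i-1)·M_(i-1) + 2(h_(i-1)+h_i)·M_i + h_i·M_(i+1) = 6(Δ_i − Δ_(i-1)) read
  1·M_0 + 4·M_1 + 1·M_2 = 6(Δ_1 - Δ_0) = -36
Natural end conditions: M_0 = M_2 = 0.
Hence M_0 = 0, M_1 = -9, M_2 = 0.
On [0, 1], s'(t) = b_1 + 2c_1·t + 3d_1·t² with b_1 = Δ_1 - h_1(2M_1 + M_2)/6 = 1, c_1 = M_1/2 = -9/2, d_1 = (M_2 - M_1)/(6h_1) = 3/2. So s'(1) = -7/2.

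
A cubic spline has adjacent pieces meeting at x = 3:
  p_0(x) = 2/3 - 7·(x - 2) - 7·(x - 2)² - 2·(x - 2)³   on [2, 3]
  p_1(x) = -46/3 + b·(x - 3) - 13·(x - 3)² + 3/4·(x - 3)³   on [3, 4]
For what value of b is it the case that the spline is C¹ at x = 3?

p_0'(x) = -7 - 14·(x - 2) - 6·(x - 2)², so p_0'(3) = -27. On the right, p_1'(3) = b, so b = -27.

-27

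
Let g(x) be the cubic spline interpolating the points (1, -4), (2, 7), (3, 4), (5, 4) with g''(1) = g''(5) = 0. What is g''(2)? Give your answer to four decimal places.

Put m_i = g'' at the i-th knot. Here h = (1, 1, 2) and Δ = (11, -3, 0), so the interior equations h_(i-1)·m_(i-1) + 2(h_(i-1)+h_i)·m_i + h_i·m_(i+1) = 6(Δ_i − Δ_(i-1)) read
  1·m_0 + 4·m_1 + 1·m_2 = 6(Δ_1 - Δ_0) = -84
  1·m_1 + 6·m_2 + 2·m_3 = 6(Δ_2 - Δ_1) = 18
Natural end conditions: m_0 = m_3 = 0.
Forward elimination and back-substitution give m_0 = 0, m_1 = -522/23, m_2 = 156/23, m_3 = 0.

-22.6957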